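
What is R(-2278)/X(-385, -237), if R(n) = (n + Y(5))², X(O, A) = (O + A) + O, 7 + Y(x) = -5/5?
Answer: -5225796/1007 ≈ -5189.5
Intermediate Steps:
Y(x) = -8 (Y(x) = -7 - 5/5 = -7 - 5*⅕ = -7 - 1 = -8)
X(O, A) = A + 2*O (X(O, A) = (A + O) + O = A + 2*O)
R(n) = (-8 + n)² (R(n) = (n - 8)² = (-8 + n)²)
R(-2278)/X(-385, -237) = (-8 - 2278)²/(-237 + 2*(-385)) = (-2286)²/(-237 - 770) = 5225796/(-1007) = 5225796*(-1/1007) = -5225796/1007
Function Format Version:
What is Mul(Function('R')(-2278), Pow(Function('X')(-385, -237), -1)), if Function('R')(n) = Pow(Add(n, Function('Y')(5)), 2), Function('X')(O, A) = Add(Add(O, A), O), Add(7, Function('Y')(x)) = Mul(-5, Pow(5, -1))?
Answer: Rational(-5225796, 1007) ≈ -5189.5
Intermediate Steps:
Function('Y')(x) = -8 (Function('Y')(x) = Add(-7, Mul(-5, Pow(5, -1))) = Add(-7, Mul(-5, Rational(1, 5))) = Add(-7, -1) = -8)
Function('X')(O, A) = Add(A, Mul(2, O)) (Function('X')(O, A) = Add(Add(A, O), O) = Add(A, Mul(2, O)))
Function('R')(n) = Pow(Add(-8, n), 2) (Function('R')(n) = Pow(Add(n, -8), 2) = Pow(Add(-8, n), 2))
Mul(Function('R')(-2278), Pow(Function('X')(-385, -237), -1)) = Mul(Pow(Add(-8, -2278), 2), Pow(Add(-237, Mul(2, -385)), -1)) = Mul(Pow(-2286, 2), Pow(Add(-237, -770), -1)) = Mul(5225796, Pow(-1007, -1)) = Mul(5225796, Rational(-1, 1007)) = Rational(-5225796, 1007)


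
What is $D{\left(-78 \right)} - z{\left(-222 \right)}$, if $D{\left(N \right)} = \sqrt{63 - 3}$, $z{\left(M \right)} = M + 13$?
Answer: $209 + 2 \sqrt{15} \approx 216.75$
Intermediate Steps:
$z{\left(M \right)} = 13 + M$
$D{\left(N \right)} = 2 \sqrt{15}$ ($D{\left(N \right)} = \sqrt{60} = 2 \sqrt{15}$)
$D{\left(-78 \right)} - z{\left(-222 \right)} = 2 \sqrt{15} - \left(13 - 222\right) = 2 \sqrt{15} - -209 = 2 \sqrt{15} + 209 = 209 + 2 \sqrt{15}$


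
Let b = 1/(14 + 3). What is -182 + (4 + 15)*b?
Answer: -3075/17 ≈ -180.88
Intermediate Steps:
b = 1/17 ≈ 0.058824
-182 + (4 + 15)*b = -182 + (4 + 15)*(1/17) = -182 + 19*(1/17) = -182 + 19/17 = -3075/17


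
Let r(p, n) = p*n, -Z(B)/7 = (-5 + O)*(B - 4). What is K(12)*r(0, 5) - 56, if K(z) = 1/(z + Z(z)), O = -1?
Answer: -56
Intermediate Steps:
Z(B) = -168 + 42*B (Z(B) = -7*(-5 - 1)*(B - 4) = -(-42)*(-4 + B) = -7*(24 - 6*B) = -168 + 42*B)
K(z) = 1/(-168 + 43*z) (K(z) = 1/(z + (-168 + 42*z)) = 1/(-168 + 43*z))
r(p, n) = n*p
K(12)*r(0, 5) - 56 = (5*0)/(-168 + 43*12) - 56 = 0/(-168 + 516) - 56 = 0/348 - 56 = (1/348)*0 - 56 = 0 - 56 = -56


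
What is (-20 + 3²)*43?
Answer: -473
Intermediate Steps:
(-20 + 3²)*43 = (-20 + 9)*43 = -11*43 = -473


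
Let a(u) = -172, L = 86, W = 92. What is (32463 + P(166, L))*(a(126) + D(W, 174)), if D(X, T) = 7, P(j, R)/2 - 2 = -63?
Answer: -5336265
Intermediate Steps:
P(j, R) = -122 (P(j, R) = 4 + 2*(-63) = 4 - 126 = -122)
(32463 + P(166, L))*(a(126) + D(W, 174)) = (32463 - 122)*(-172 + 7) = 32341*(-165) = -5336265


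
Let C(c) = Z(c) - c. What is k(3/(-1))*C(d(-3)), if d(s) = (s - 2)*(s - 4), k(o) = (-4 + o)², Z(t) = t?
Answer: 0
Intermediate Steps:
d(s) = (-4 + s)*(-2 + s) (d(s) = (-2 + s)*(-4 + s) = (-4 + s)*(-2 + s))
C(c) = 0 (C(c) = c - c = 0)
k(3/(-1))*C(d(-3)) = (-4 + 3/(-1))²*0 = (-4 + 3*(-1))²*0 = (-4 - 3)²*0 = (-7)²*0 = 49*0 = 0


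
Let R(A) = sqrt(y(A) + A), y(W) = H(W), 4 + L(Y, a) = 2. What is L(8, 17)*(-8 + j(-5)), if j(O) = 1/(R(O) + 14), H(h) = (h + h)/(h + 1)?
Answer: 6296/397 + 2*I*sqrt(10)/397 ≈ 15.859 + 0.015931*I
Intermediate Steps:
L(Y, a) = -2 (L(Y, a) = -4 + 2 = -2)
H(h) = 2*h/(1 + h) (H(h) = (2*h)/(1 + h) = 2*h/(1 + h))
y(W) = 2*W/(1 + W)
R(A) = sqrt(A + 2*A/(1 + A)) (R(A) = sqrt(2*A/(1 + A) + A) = sqrt(A + 2*A/(1 + A)))
j(O) = 1/(14 + sqrt(O*(3 + O)/(1 + O))) (j(O) = 1/(sqrt(O*(3 + O)/(1 + O)) + 14) = 1/(14 + sqrt(O*(3 + O)/(1 + O))))
L(8, 17)*(-8 + j(-5)) = -2*(-8 + 1/(14 + sqrt(-5*(3 - 5)/(1 - 5)))) = -2*(-8 + 1/(14 + sqrt(-5*(-2)/(-4)))) = -2*(-8 + 1/(14 + sqrt(-5*(-1/4)*(-2)))) = -2*(-8 + 1/(14 + sqrt(-5/2))) = -2*(-8 + 1/(14 + I*sqrt(10)/2)) = 16 - 2/(14 + I*sqrt(10)/2)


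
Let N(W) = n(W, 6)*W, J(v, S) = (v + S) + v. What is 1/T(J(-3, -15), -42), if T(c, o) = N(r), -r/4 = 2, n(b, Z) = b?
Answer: 1/64 ≈ 0.015625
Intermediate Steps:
J(v, S) = S + 2*v (J(v, S) = (S + v) + v = S + 2*v)
r = -8 (r = -4*2 = -8)
N(W) = W² (N(W) = W*W = W²)
T(c, o) = 64 (T(c, o) = (-8)² = 64)
1/T(J(-3, -15), -42) = 1/64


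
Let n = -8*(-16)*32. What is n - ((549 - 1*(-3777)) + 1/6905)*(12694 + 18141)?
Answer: -184208991601/1381 ≈ -1.3339e+8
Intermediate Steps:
n = 4096 (n = 128*32 = 4096)
n - ((549 - 1*(-3777)) + 1/6905)*(12694 + 18141) = 4096 - ((549 - 1*(-3777)) + 1/6905)*(12694 + 18141) = 4096 - ((549 + 3777) + 1/6905)*30835 = 4096 - (4326 + 1/6905)*30835 = 4096 - 29871031*30835/6905 = 4096 - 1*184214648177/1381 = 4096 - 184214648177/1381 = -184208991601/1381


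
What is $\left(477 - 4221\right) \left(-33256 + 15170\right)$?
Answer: $67713984$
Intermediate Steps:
$\left(477 - 4221\right) \left(-33256 + 15170\right) = \left(-3744\right) \left(-18086\right) = 67713984$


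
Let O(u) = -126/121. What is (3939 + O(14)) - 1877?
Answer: 249376/121 ≈ 2061.0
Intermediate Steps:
O(u) = -126/121 (O(u) = -126*1/121 = -126/121)
(3939 + O(14)) - 1877 = (3939 - 126/121) - 1877 = 476493/121 - 1877 = 249376/121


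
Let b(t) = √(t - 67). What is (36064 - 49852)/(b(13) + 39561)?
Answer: -60607452/173896975 + 4596*I*√6/173896975 ≈ -0.34853 + 6.4739e-5*I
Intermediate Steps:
b(t) = √(-67 + t)
(36064 - 49852)/(b(13) + 39561) = (36064 - 49852)/(√(-67 + 13) + 39561) = -13788/(√(-54) + 39561) = -13788/(3*I*√6 + 39561) = -13788/(39561 + 3*I*√6)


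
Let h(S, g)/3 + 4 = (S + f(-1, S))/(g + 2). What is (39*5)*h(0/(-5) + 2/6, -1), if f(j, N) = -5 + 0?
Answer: -5070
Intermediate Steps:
f(j, N) = -5
h(S, g) = -12 + 3*(-5 + S)/(2 + g) (h(S, g) = -12 + 3*((S - 5)/(g + 2)) = -12 + 3*((-5 + S)/(2 + g)) = -12 + 3*(-5 + S)/(2 + g))
(39*5)*h(0/(-5) + 2/6, -1) = (39*5)*(3*(-13 + (0/(-5) + 2/6) - 4*(-1))/(2 - 1)) = 195*(3*(-13 + (0*(-1/5) + 2*(1/6)) + 4)/1) = 195*(3*1*(-13 + (0 + 1/3) + 4)) = 195*(3*1*(-13 + 1/3 + 4)) = 195*(3*1*(-26/3)) = 195*(-26) = -5070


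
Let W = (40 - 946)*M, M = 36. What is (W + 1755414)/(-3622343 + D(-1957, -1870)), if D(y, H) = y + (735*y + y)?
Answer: -861399/2532326 ≈ -0.34016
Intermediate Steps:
W = -32616 (W = (40 - 946)*36 = -906*36 = -32616)
D(y, H) = 737*y (D(y, H) = y + 736*y = 737*y)
(W + 1755414)/(-3622343 + D(-1957, -1870)) = (-32616 + 1755414)/(-3622343 + 737*(-1957)) = 1722798/(-3622343 - 1442309) = 1722798/(-5064652) = 1722798*(-1/5064652) = -861399/2532326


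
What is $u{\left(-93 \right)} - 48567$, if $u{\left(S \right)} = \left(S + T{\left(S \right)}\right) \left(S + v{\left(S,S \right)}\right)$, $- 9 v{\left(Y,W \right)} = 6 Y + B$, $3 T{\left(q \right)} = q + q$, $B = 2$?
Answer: $- \frac{393548}{9} \approx -43728.0$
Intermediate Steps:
$T{\left(q \right)} = \frac{2 q}{3}$ ($T{\left(q \right)} = \frac{q + q}{3} = \frac{2 q}{3}$)
$v{\left(Y,W \right)} = - \frac{2}{9} - \frac{2 Y}{3}$ ($v{\left(Y,W \right)} = - \frac{6 Y + 2}{9} = - \frac{2 + 6 Y}{9} = - \frac{2}{9} - \frac{2 Y}{3}$)
$u{\left(S \right)} = \frac{5 S \left(- \frac{2}{9} + \frac{S}{3}\right)}{3}$ ($u{\left(S \right)} = \left(S + \frac{2 S}{3}\right) \left(S - \left(\frac{2}{9} + \frac{2 S}{3}\right)\right) = \frac{5 S}{3} \left(- \frac{2}{9} + \frac{S}{3}\right) = \frac{5 S \left(- \frac{2}{9} + \frac{S}{3}\right)}{3}$)
$u{\left(-93 \right)} - 48567 = \frac{5}{27} \left(-93\right) \left(-2 + 3 \left(-93\right)\right) - 48567 = \frac{5}{27} \left(-93\right) \left(-2 - 279\right) - 48567 = \frac{5}{27} \left(-93\right) \left(-281\right) - 48567 = \frac{43555}{9} - 48567 = - \frac{393548}{9}$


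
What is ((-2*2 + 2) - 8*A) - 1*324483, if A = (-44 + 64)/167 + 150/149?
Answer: -8074384495/24883 ≈ -3.2449e+5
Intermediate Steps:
A = 28030/24883 (A = 20*(1/167) + 150*(1/149) = 20/167 + 150/149 = 28030/24883 ≈ 1.1265)
((-2*2 + 2) - 8*A) - 1*324483 = ((-2*2 + 2) - 8*28030/24883) - 1*324483 = ((-4 + 2) - 224240/24883) - 324483 = (-2 - 224240/24883) - 324483 = -274006/24883 - 324483 = -8074384495/24883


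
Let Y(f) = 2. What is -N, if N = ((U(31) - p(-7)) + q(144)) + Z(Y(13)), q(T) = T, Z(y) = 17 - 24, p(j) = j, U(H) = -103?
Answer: -41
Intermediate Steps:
Z(y) = -7
N = 41 (N = ((-103 - 1*(-7)) + 144) - 7 = ((-103 + 7) + 144) - 7 = (-96 + 144) - 7 = 48 - 7 = 41)
-N = -1*41 = -41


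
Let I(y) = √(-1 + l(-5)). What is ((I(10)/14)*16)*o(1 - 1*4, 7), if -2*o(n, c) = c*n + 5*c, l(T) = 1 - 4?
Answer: -16*I ≈ -16.0*I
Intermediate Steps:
l(T) = -3
o(n, c) = -5*c/2 - c*n/2 (o(n, c) = -(c*n + 5*c)/2 = -(5*c + c*n)/2 = -5*c/2 - c*n/2)
I(y) = 2*I (I(y) = √(-1 - 3) = √(-4) = 2*I)
((I(10)/14)*16)*o(1 - 1*4, 7) = (((2*I)/14)*16)*(-½*7*(5 + (1 - 1*4))) = (((2*I)*(1/14))*16)*(-½*7*(5 + (1 - 4))) = ((I/7)*16)*(-½*7*(5 - 3)) = (16*I/7)*(-½*7*2) = (16*I/7)*(-7) = -16*I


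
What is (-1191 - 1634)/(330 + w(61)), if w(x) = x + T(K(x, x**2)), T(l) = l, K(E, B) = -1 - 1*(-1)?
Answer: -2825/391 ≈ -7.2251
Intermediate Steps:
K(E, B) = 0 (K(E, B) = -1 + 1 = 0)
w(x) = x (w(x) = x + 0 = x)
(-1191 - 1634)/(330 + w(61)) = (-1191 - 1634)/(330 + 61) = -2825/391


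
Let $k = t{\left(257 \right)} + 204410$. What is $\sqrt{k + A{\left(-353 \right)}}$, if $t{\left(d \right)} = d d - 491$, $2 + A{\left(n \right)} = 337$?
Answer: $\sqrt{270303} \approx 519.91$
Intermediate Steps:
$A{\left(n \right)} = 335$ ($A{\left(n \right)} = -2 + 337 = 335$)
$t{\left(d \right)} = -491 + d^{2}$ ($t{\left(d \right)} = d^{2} - 491 = -491 + d^{2}$)
$k = 269968$ ($k = \left(-491 + 257^{2}\right) + 204410 = \left(-491 + 66049\right) + 204410 = 65558 + 204410 = 269968$)
$\sqrt{k + A{\left(-353 \right)}} = \sqrt{269968 + 335} = \sqrt{270303}$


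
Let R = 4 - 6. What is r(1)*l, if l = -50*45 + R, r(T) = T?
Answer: -2252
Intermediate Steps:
R = -2
l = -2252 (l = -50*45 - 2 = -2250 - 2 = -2252)
r(1)*l = 1*(-2252) = -2252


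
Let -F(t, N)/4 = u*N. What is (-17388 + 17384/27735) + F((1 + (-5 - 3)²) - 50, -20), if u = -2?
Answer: -486676396/27735 ≈ -17547.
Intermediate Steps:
F(t, N) = 8*N (F(t, N) = -(-8)*N = 8*N)
(-17388 + 17384/27735) + F((1 + (-5 - 3)²) - 50, -20) = (-17388 + 17384/27735) + 8*(-20) = (-17388 + 17384*(1/27735)) - 160 = (-17388 + 17384/27735) - 160 = -482238796/27735 - 160 = -486676396/27735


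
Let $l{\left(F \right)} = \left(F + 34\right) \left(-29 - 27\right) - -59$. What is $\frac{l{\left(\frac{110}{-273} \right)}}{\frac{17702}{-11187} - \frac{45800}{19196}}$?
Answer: $\frac{447386775}{974168} \approx 459.25$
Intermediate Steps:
$l{\left(F \right)} = -1845 - 56 F$ ($l{\left(F \right)} = \left(34 + F\right) \left(-56\right) + 59 = \left(-1904 - 56 F\right) + 59 = -1845 - 56 F$)
$\frac{l{\left(\frac{110}{-273} \right)}}{\frac{17702}{-11187} - \frac{45800}{19196}} = \frac{-1845 - 56 \frac{110}{-273}}{\frac{17702}{-11187} - \frac{45800}{19196}} = \frac{-1845 - 56 \cdot 110 \left(- \frac{1}{273}\right)}{17702 \left(- \frac{1}{11187}\right) - \frac{11450}{4799}} = \frac{-1845 - - \frac{880}{39}}{- \frac{17702}{11187} - \frac{11450}{4799}} = \frac{-1845 + \frac{880}{39}}{- \frac{213043048}{53686413}} = \left(- \frac{71075}{39}\right) \left(- \frac{53686413}{213043048}\right) = \frac{447386775}{974168}$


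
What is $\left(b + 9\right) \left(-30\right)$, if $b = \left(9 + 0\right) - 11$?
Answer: $-210$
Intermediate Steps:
$b = -2$ ($b = 9 - 11 = -2$)
$\left(b + 9\right) \left(-30\right) = \left(-2 + 9\right) \left(-30\right) = 7 \left(-30\right) = -210$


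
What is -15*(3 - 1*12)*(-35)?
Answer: -4725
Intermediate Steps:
-15*(3 - 1*12)*(-35) = -15*(3 - 12)*(-35) = -15*(-9)*(-35) = 135*(-35) = -4725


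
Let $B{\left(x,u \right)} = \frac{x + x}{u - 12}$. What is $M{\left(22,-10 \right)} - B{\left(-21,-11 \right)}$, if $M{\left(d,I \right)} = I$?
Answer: $- \frac{272}{23} \approx -11.826$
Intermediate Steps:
$B{\left(x,u \right)} = \frac{2 x}{-12 + u}$
$M{\left(22,-10 \right)} - B{\left(-21,-11 \right)} = -10 - 2 \left(-21\right) \frac{1}{-12 - 11} = -10 - 2 \left(-21\right) \frac{1}{-23} = -10 - 2 \left(-21\right) \left(- \frac{1}{23}\right) = -10 - \frac{42}{23} = - \frac{272}{23}$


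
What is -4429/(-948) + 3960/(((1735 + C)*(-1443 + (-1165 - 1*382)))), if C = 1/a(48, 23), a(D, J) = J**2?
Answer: 6604557181/1413895548 ≈ 4.6712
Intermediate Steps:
C = 1/529 (C = 1/(23**2) = 1/529 ≈ 0.0018904)
-4429/(-948) + 3960/(((1735 + C)*(-1443 + (-1165 - 1*382)))) = -4429/(-948) + 3960/(((1735 + 1/529)*(-1443 + (-1165 - 1*382)))) = -4429*(-1/948) + 3960/((917816*(-1443 + (-1165 - 382))/529)) = 4429/948 + 3960/((917816*(-1443 - 1547)/529)) = 4429/948 + 3960/(((917816/529)*(-2990))) = 4429/948 + 3960/(-119316080/23) = 4429/948 + 3960*(-23/119316080) = 4429/948 - 2277/2982902 = 6604557181/1413895548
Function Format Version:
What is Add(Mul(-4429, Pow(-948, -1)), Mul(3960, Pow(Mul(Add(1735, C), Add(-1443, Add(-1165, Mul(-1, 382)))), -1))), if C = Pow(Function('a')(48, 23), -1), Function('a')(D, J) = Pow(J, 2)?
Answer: Rational(6604557181, 1413895548) ≈ 4.6712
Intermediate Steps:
C = Rational(1, 529) (C = Pow(Pow(23, 2), -1) = Pow(529, -1) = Rational(1, 529) ≈ 0.0018904)
Add(Mul(-4429, Pow(-948, -1)), Mul(3960, Pow(Mul(Add(1735, C), Add(-1443, Add(-1165, Mul(-1, 382)))), -1))) = Add(Mul(-4429, Pow(-948, -1)), Mul(3960, Pow(Mul(Add(1735, Rational(1, 529)), Add(-1443, Add(-1165, Mul(-1, 382)))), -1))) = Add(Mul(-4429, Rational(-1, 948)), Mul(3960, Pow(Mul(Rational(917816, 529), Add(-1443, Add(-1165, -382))), -1))) = Add(Rational(4429, 948), Mul(3960, Pow(Mul(Rational(917816, 529), Add(-1443, -1547)), -1))) = Add(Rational(4429, 948), Mul(3960, Pow(Mul(Rational(917816, 529), -2990), -1))) = Add(Rational(4429, 948), Mul(3960, Pow(Rational(-119316080, 23), -1))) = Add(Rational(4429, 948), Mul(3960, Rational(-23, 119316080))) = Add(Rational(4429, 948), Rational(-2277, 2982902)) = Rational(6604557181, 1413895548)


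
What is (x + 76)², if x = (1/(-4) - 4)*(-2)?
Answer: 28561/4 ≈ 7140.3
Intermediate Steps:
x = 17/2 (x = (-¼ - 4)*(-2) = -17/4*(-2) = 17/2 ≈ 8.5000)
(x + 76)² = (17/2 + 76)² = (169/2)² = 28561/4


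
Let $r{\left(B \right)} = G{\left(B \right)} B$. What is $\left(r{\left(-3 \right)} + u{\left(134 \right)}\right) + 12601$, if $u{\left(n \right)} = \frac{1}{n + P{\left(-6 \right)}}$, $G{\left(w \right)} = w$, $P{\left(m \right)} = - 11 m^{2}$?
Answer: $\frac{3303819}{262} \approx 12610.0$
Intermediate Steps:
$u{\left(n \right)} = \frac{1}{-396 + n}$ ($u{\left(n \right)} = \frac{1}{n - 11 \left(-6\right)^{2}} = \frac{1}{n - 396} = \frac{1}{-396 + n}$)
$r{\left(B \right)} = B^{2}$ ($r{\left(B \right)} = B B = B^{2}$)
$\left(r{\left(-3 \right)} + u{\left(134 \right)}\right) + 12601 = \left(\left(-3\right)^{2} + \frac{1}{-396 + 134}\right) + 12601 = \left(9 + \frac{1}{-262}\right) + 12601 = \left(9 - \frac{1}{262}\right) + 12601 = \frac{2357}{262} + 12601 = \frac{3303819}{262}$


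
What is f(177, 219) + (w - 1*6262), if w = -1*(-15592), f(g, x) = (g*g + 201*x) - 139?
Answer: 84539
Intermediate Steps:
f(g, x) = -139 + g² + 201*x (f(g, x) = (g² + 201*x) - 139 = -139 + g² + 201*x)
w = 15592
f(177, 219) + (w - 1*6262) = (-139 + 177² + 201*219) + (15592 - 1*6262) = (-139 + 31329 + 44019) + (15592 - 6262) = 75209 + 9330 = 84539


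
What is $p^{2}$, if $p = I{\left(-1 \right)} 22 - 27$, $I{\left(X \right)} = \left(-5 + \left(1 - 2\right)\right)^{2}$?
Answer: $585225$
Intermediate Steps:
$I{\left(X \right)} = 36$ ($I{\left(X \right)} = \left(-5 - 1\right)^{2} = \left(-6\right)^{2} = 36$)
$p = 765$ ($p = 36 \cdot 22 - 27 = 792 - 27 = 765$)
$p^{2} = 765^{2} = 585225$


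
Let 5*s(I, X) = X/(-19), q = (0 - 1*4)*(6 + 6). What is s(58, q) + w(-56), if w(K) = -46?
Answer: -4322/95 ≈ -45.495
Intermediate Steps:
q = -48 (q = (0 - 4)*12 = -4*12 = -48)
s(I, X) = -X/95 (s(I, X) = (X/(-19))/5 = (X*(-1/19))/5 = (-X/19)/5 = -X/95)
s(58, q) + w(-56) = -1/95*(-48) - 46 = 48/95 - 46 = -4322/95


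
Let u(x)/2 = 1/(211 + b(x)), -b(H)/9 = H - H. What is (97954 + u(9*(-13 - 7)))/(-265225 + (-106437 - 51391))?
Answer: -20668296/89264183 ≈ -0.23154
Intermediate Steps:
b(H) = 0 (b(H) = -9*(H - H) = -9*0 = 0)
u(x) = 2/211 (u(x) = 2/(211 + 0) = 2/211)
(97954 + u(9*(-13 - 7)))/(-265225 + (-106437 - 51391)) = (97954 + 2/211)/(-265225 + (-106437 - 51391)) = 20668296/(211*(-265225 - 157828)) = (20668296/211)/(-423053) = (20668296/211)*(-1/423053) = -20668296/89264183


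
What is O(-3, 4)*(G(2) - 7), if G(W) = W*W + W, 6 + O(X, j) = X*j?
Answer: 18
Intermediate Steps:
O(X, j) = -6 + X*j
G(W) = W + W² (G(W) = W² + W = W + W²)
O(-3, 4)*(G(2) - 7) = (-6 - 3*4)*(2*(1 + 2) - 7) = (-6 - 12)*(2*3 - 7) = -18*(6 - 7) = -18*(-1) = 18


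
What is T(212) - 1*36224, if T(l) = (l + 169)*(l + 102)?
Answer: 83410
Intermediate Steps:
T(l) = (102 + l)*(169 + l) (T(l) = (169 + l)*(102 + l) = (102 + l)*(169 + l))
T(212) - 1*36224 = (17238 + 212**2 + 271*212) - 1*36224 = (17238 + 44944 + 57452) - 36224 = 119634 - 36224 = 83410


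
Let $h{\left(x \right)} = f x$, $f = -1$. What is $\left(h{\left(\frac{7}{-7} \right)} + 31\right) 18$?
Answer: $576$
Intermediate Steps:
$h{\left(x \right)} = - x$
$\left(h{\left(\frac{7}{-7} \right)} + 31\right) 18 = \left(- \frac{7}{-7} + 31\right) 18 = \left(- \frac{7 \left(-1\right)}{7} + 31\right) 18 = \left(\left(-1\right) \left(-1\right) + 31\right) 18 = \left(1 + 31\right) 18 = 32 \cdot 18 = 576$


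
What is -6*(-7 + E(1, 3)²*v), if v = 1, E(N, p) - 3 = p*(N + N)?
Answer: -444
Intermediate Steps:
E(N, p) = 3 + 2*N*p (E(N, p) = 3 + p*(N + N) = 3 + p*(2*N) = 3 + 2*N*p)
-6*(-7 + E(1, 3)²*v) = -6*(-7 + (3 + 2*1*3)²*1) = -6*(-7 + (3 + 6)²*1) = -6*(-7 + 9²*1) = -6*(-7 + 81*1) = -6*(-7 + 81) = -6*74 = -444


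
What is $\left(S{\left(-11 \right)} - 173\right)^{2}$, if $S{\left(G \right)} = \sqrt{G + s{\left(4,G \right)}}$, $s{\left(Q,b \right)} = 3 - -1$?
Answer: $\left(173 - i \sqrt{7}\right)^{2} \approx 29922.0 - 915.43 i$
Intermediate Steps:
$s{\left(Q,b \right)} = 4$ ($s{\left(Q,b \right)} = 3 + 1 = 4$)
$S{\left(G \right)} = \sqrt{4 + G}$ ($S{\left(G \right)} = \sqrt{G + 4} = \sqrt{4 + G}$)
$\left(S{\left(-11 \right)} - 173\right)^{2} = \left(\sqrt{4 - 11} - 173\right)^{2} = \left(\sqrt{-7} - 173\right)^{2} = \left(i \sqrt{7} - 173\right)^{2} = \left(-173 + i \sqrt{7}\right)^{2}$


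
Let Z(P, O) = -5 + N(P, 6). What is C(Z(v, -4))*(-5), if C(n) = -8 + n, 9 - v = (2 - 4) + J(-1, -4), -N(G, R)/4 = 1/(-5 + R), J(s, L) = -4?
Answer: 85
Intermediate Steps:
N(G, R) = -4/(-5 + R)
v = 15 (v = 9 - ((2 - 4) - 4) = 9 - (-2 - 4) = 9 - 1*(-6) = 9 + 6 = 15)
Z(P, O) = -9 (Z(P, O) = -5 - 4/(-5 + 6) = -5 - 4/1 = -5 - 4*1 = -5 - 4 = -9)
C(Z(v, -4))*(-5) = (-8 - 9)*(-5) = -17*(-5) = 85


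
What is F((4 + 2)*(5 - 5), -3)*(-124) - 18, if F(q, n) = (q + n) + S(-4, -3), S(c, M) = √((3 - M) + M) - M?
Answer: -18 - 124*√3 ≈ -232.77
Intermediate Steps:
S(c, M) = √3 - M
F(q, n) = 3 + n + q + √3 (F(q, n) = (q + n) + (√3 - 1*(-3)) = (n + q) + (√3 + 3) = (n + q) + (3 + √3) = 3 + n + q + √3)
F((4 + 2)*(5 - 5), -3)*(-124) - 18 = (3 - 3 + (4 + 2)*(5 - 5) + √3)*(-124) - 18 = (3 - 3 + 6*0 + √3)*(-124) - 18 = (3 - 3 + 0 + √3)*(-124) - 18 = √3*(-124) - 18 = -124*√3 - 18 = -18 - 124*√3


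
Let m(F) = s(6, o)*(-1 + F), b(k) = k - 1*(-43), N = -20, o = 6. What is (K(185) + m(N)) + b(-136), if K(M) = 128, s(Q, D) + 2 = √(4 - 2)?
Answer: 77 - 21*√2 ≈ 47.302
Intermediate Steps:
s(Q, D) = -2 + √2 (s(Q, D) = -2 + √(4 - 2) = -2 + √2)
b(k) = 43 + k (b(k) = k + 43 = 43 + k)
m(F) = (-1 + F)*(-2 + √2) (m(F) = (-2 + √2)*(-1 + F) = (-1 + F)*(-2 + √2))
(K(185) + m(N)) + b(-136) = (128 - (-1 - 20)*(2 - √2)) + (43 - 136) = (128 - 1*(-21)*(2 - √2)) - 93 = (128 + (42 - 21*√2)) - 93 = (170 - 21*√2) - 93 = 77 - 21*√2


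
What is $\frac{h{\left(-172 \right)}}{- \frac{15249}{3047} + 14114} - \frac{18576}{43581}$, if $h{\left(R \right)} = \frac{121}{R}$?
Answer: $- \frac{45790853763665}{107416977912196} \approx -0.42629$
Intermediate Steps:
$\frac{h{\left(-172 \right)}}{- \frac{15249}{3047} + 14114} - \frac{18576}{43581} = \frac{121 \frac{1}{-172}}{- \frac{15249}{3047} + 14114} - \frac{18576}{43581} = \frac{121 \left(- \frac{1}{172}\right)}{\left(-15249\right) \frac{1}{3047} + 14114} - \frac{6192}{14527} = - \frac{121}{172 \left(- \frac{15249}{3047} + 14114\right)} - \frac{6192}{14527} = - \frac{121}{172 \cdot \frac{42990109}{3047}} - \frac{6192}{14527} = \left(- \frac{121}{172}\right) \frac{3047}{42990109} - \frac{6192}{14527} = - \frac{368687}{7394298748} - \frac{6192}{14527} = - \frac{45790853763665}{107416977912196}$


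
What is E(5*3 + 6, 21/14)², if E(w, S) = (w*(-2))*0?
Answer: 0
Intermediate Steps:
E(w, S) = 0 (E(w, S) = -2*w*0 = 0)
E(5*3 + 6, 21/14)² = 0² = 0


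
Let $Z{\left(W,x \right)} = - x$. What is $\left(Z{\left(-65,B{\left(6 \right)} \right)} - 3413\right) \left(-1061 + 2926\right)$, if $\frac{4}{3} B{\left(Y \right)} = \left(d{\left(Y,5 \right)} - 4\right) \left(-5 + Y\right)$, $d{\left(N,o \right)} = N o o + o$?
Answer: $- \frac{26305825}{4} \approx -6.5765 \cdot 10^{6}$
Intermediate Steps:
$d{\left(N,o \right)} = o + N o^{2}$ ($d{\left(N,o \right)} = N o^{2} + o = o + N o^{2}$)
$B{\left(Y \right)} = \frac{3 \left(1 + 25 Y\right) \left(-5 + Y\right)}{4}$ ($B{\left(Y \right)} = \frac{3 \left(5 \left(1 + Y 5\right) - 4\right) \left(-5 + Y\right)}{4} = \frac{3 \left(5 \left(1 + 5 Y\right) - 4\right) \left(-5 + Y\right)}{4} = \frac{3 \left(\left(5 + 25 Y\right) - 4\right) \left(-5 + Y\right)}{4} = \frac{3 \left(1 + 25 Y\right) \left(-5 + Y\right)}{4}$)
$\left(Z{\left(-65,B{\left(6 \right)} \right)} - 3413\right) \left(-1061 + 2926\right) = \left(- (- \frac{15}{4} - 558 + \frac{75 \cdot 6^{2}}{4}) - 3413\right) \left(-1061 + 2926\right) = \left(- (- \frac{15}{4} - 558 + \frac{75}{4} \cdot 36) - 3413\right) 1865 = \left(- (- \frac{15}{4} - 558 + 675) - 3413\right) 1865 = \left(\left(-1\right) \frac{453}{4} - 3413\right) 1865 = \left(- \frac{453}{4} - 3413\right) 1865 = \left(- \frac{14105}{4}\right) 1865 = - \frac{26305825}{4}$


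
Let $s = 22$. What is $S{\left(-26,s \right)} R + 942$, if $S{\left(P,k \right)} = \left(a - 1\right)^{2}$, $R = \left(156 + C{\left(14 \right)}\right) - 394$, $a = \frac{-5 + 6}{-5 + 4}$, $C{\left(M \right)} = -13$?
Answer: $-62$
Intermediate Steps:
$a = -1$ ($a = 1 \frac{1}{-1} = 1 \left(-1\right) = -1$)
$R = -251$ ($R = \left(156 - 13\right) - 394 = 143 - 394 = -251$)
$S{\left(P,k \right)} = 4$ ($S{\left(P,k \right)} = \left(-1 - 1\right)^{2} = \left(-2\right)^{2} = 4$)
$S{\left(-26,s \right)} R + 942 = 4 \left(-251\right) + 942 = -1004 + 942 = -62$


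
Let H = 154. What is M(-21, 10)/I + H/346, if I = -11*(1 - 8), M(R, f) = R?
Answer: 328/1903 ≈ 0.17236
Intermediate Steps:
I = 77 (I = -11*(-7) = 77)
M(-21, 10)/I + H/346 = -21/77 + 154/346 = -21*1/77 + 154*(1/346) = -3/11 + 77/173 = 328/1903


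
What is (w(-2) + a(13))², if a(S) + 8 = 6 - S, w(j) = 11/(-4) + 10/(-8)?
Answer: 361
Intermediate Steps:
w(j) = -4 (w(j) = 11*(-¼) + 10*(-⅛) = -11/4 - 5/4 = -4)
a(S) = -2 - S (a(S) = -8 + (6 - S) = -2 - S)
(w(-2) + a(13))² = (-4 + (-2 - 1*13))² = (-4 + (-2 - 13))² = (-4 - 15)² = (-19)² = 361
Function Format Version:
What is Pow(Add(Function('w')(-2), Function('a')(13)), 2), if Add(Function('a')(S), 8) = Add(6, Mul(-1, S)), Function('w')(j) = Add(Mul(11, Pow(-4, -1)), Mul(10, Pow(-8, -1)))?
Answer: 361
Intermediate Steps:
Function('w')(j) = -4 (Function('w')(j) = Add(Mul(11, Rational(-1, 4)), Mul(10, Rational(-1, 8))) = Add(Rational(-11, 4), Rational(-5, 4)) = -4)
Function('a')(S) = Add(-2, Mul(-1, S)) (Function('a')(S) = Add(-8, Add(6, Mul(-1, S))) = Add(-2, Mul(-1, S)))
Pow(Add(Function('w')(-2), Function('a')(13)), 2) = Pow(Add(-4, Add(-2, Mul(-1, 13))), 2) = Pow(Add(-4, Add(-2, -13)), 2) = Pow(Add(-4, -15), 2) = Pow(-19, 2) = 361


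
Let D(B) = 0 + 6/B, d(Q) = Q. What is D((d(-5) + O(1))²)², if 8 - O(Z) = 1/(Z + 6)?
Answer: 21609/40000 ≈ 0.54023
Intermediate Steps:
O(Z) = 8 - 1/(6 + Z) (O(Z) = 8 - 1/(Z + 6) = 8 - 1/(6 + Z))
D(B) = 6/B
D((d(-5) + O(1))²)² = (6/((-5 + (47 + 8*1)/(6 + 1))²))² = (6/((-5 + (47 + 8)/7)²))² = (6/((-5 + (⅐)*55)²))² = (6/((-5 + 55/7)²))² = (6/((20/7)²))² = (6/(400/49))² = (6*(49/400))² = (147/200)² = 21609/40000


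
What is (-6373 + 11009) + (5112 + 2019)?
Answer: 11767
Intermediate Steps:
(-6373 + 11009) + (5112 + 2019) = 4636 + 7131 = 11767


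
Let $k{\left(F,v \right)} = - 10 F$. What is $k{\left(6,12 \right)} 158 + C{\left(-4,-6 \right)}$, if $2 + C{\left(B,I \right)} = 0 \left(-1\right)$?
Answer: $-9482$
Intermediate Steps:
$C{\left(B,I \right)} = -2$ ($C{\left(B,I \right)} = -2 + 0 \left(-1\right) = -2 + 0 = -2$)
$k{\left(6,12 \right)} 158 + C{\left(-4,-6 \right)} = \left(-10\right) 6 \cdot 158 - 2 = \left(-60\right) 158 - 2 = -9480 - 2 = -9482$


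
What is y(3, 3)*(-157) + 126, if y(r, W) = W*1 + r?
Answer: -816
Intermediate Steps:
y(r, W) = W + r
y(3, 3)*(-157) + 126 = (3 + 3)*(-157) + 126 = 6*(-157) + 126 = -942 + 126 = -816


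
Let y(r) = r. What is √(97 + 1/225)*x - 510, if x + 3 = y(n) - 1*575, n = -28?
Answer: -510 - 202*√21826/5 ≈ -6478.5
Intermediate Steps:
x = -606 (x = -3 + (-28 - 1*575) = -3 + (-28 - 575) = -3 - 603 = -606)
√(97 + 1/225)*x - 510 = √(97 + 1/225)*(-606) - 510 = √(21826/225)*(-606) - 510 = (√21826/15)*(-606) - 510 = -202*√21826/5 - 510 = -510 - 202*√21826/5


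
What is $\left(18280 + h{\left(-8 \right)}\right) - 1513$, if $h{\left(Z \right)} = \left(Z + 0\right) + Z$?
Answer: $16751$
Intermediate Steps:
$h{\left(Z \right)} = 2 Z$ ($h{\left(Z \right)} = Z + Z = 2 Z$)
$\left(18280 + h{\left(-8 \right)}\right) - 1513 = \left(18280 + 2 \left(-8\right)\right) - 1513 = \left(18280 - 16\right) - 1513 = 18264 - 1513 = 16751$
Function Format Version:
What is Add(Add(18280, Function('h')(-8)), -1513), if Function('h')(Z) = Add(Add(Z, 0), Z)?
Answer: 16751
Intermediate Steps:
Function('h')(Z) = Mul(2, Z) (Function('h')(Z) = Add(Z, Z) = Mul(2, Z))
Add(Add(18280, Function('h')(-8)), -1513) = Add(Add(18280, Mul(2, -8)), -1513) = Add(Add(18280, -16), -1513) = Add(18264, -1513) = 16751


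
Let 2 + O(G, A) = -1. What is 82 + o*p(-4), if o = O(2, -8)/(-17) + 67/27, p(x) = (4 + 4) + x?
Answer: 42518/459 ≈ 92.632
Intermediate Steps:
O(G, A) = -3 (O(G, A) = -2 - 1 = -3)
p(x) = 8 + x
o = 1220/459 (o = -3/(-17) + 67/27 = -3*(-1/17) + 67*(1/27) = 3/17 + 67/27 = 1220/459 ≈ 2.6580)
82 + o*p(-4) = 82 + 1220*(8 - 4)/459 = 82 + (1220/459)*4 = 82 + 4880/459 = 42518/459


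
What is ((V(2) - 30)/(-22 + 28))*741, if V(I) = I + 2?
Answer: -3211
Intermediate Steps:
V(I) = 2 + I
((V(2) - 30)/(-22 + 28))*741 = (((2 + 2) - 30)/(-22 + 28))*741 = ((4 - 30)/6)*741 = -26*⅙*741 = -13/3*741 = -3211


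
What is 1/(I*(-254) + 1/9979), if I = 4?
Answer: -9979/10138663 ≈ -0.00098425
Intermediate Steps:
1/(I*(-254) + 1/9979) = 1/(4*(-254) + 1/9979) = 1/(-1016 + 1/9979) = 1/(-10138663/9979) = -9979/10138663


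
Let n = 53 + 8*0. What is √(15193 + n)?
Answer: 33*√14 ≈ 123.47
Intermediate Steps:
n = 53 (n = 53 + 0 = 53)
√(15193 + n) = √(15193 + 53) = √15246 = 33*√14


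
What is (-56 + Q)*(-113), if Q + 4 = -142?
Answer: 22826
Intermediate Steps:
Q = -146 (Q = -4 - 142 = -146)
(-56 + Q)*(-113) = (-56 - 146)*(-113) = -202*(-113) = 22826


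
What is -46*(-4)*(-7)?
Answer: -1288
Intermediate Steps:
-46*(-4)*(-7) = 184*(-7) = -1288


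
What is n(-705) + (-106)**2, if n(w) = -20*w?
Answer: 25336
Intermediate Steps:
n(-705) + (-106)**2 = -20*(-705) + (-106)**2 = 14100 + 11236 = 25336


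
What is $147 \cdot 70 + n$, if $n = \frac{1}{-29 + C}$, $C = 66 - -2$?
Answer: $\frac{401311}{39} \approx 10290.0$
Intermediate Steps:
$C = 68$ ($C = 66 + 2 = 68$)
$n = \frac{1}{39}$ ($n = \frac{1}{-29 + 68} = \frac{1}{39} \approx 0.025641$)
$147 \cdot 70 + n = 147 \cdot 70 + \frac{1}{39} = 10290 + \frac{1}{39} = \frac{401311}{39}$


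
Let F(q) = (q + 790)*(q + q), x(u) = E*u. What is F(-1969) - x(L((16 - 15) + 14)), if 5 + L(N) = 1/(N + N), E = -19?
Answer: 139284229/30 ≈ 4.6428e+6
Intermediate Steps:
L(N) = -5 + 1/(2*N) (L(N) = -5 + 1/(N + N) = -5 + 1/(2*N))
x(u) = -19*u
F(q) = 2*q*(790 + q) (F(q) = (790 + q)*(2*q) = 2*q*(790 + q))
F(-1969) - x(L((16 - 15) + 14)) = 2*(-1969)*(790 - 1969) - (-19)*(-5 + 1/(2*((16 - 15) + 14))) = 2*(-1969)*(-1179) - (-19)*(-5 + 1/(2*(1 + 14))) = 4642902 - (-19)*(-5 + (½)/15) = 4642902 - (-19)*(-5 + (½)*(1/15)) = 4642902 - (-19)*(-5 + 1/30) = 4642902 - (-19)*(-149)/30 = 4642902 - 1*2831/30 = 4642902 - 2831/30 = 139284229/30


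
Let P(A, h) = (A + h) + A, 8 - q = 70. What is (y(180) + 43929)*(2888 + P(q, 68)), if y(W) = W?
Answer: 124916688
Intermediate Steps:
q = -62 (q = 8 - 1*70 = 8 - 70 = -62)
P(A, h) = h + 2*A
(y(180) + 43929)*(2888 + P(q, 68)) = (180 + 43929)*(2888 + (68 + 2*(-62))) = 44109*(2888 + (68 - 124)) = 44109*(2888 - 56) = 44109*2832 = 124916688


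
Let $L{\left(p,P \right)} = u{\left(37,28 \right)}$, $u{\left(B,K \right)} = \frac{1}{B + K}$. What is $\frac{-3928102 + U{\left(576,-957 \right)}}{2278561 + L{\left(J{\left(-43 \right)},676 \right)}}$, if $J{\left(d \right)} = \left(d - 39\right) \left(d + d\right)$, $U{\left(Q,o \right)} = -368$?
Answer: $- \frac{42558425}{24684411} \approx -1.7241$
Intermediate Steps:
$J{\left(d \right)} = 2 d \left(-39 + d\right)$ ($J{\left(d \right)} = \left(-39 + d\right) 2 d = 2 d \left(-39 + d\right)$)
$L{\left(p,P \right)} = \frac{1}{65}$ ($L{\left(p,P \right)} = \frac{1}{37 + 28} = \frac{1}{65}$)
$\frac{-3928102 + U{\left(576,-957 \right)}}{2278561 + L{\left(J{\left(-43 \right)},676 \right)}} = \frac{-3928102 - 368}{2278561 + \frac{1}{65}} = - \frac{3928470}{\frac{148106466}{65}} = \left(-3928470\right) \frac{65}{148106466} = - \frac{42558425}{24684411}$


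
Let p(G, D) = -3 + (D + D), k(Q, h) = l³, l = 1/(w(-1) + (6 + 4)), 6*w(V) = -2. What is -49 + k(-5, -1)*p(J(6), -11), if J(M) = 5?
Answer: -1195736/24389 ≈ -49.028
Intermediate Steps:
w(V) = -⅓ (w(V) = (⅙)*(-2) = -⅓)
l = 3/29 (l = 1/(-⅓ + (6 + 4)) = 1/(-⅓ + 10) = 1/(29/3) = 3/29 ≈ 0.10345)
k(Q, h) = 27/24389 (k(Q, h) = (3/29)³ = 27/24389)
p(G, D) = -3 + 2*D
-49 + k(-5, -1)*p(J(6), -11) = -49 + 27*(-3 + 2*(-11))/24389 = -49 + 27*(-3 - 22)/24389 = -49 + (27/24389)*(-25) = -49 - 675/24389 = -1195736/24389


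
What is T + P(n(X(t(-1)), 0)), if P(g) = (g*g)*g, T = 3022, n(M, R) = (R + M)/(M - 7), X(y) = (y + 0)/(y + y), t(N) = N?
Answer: 6639333/2197 ≈ 3022.0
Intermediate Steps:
X(y) = ½ (X(y) = y/((2*y)) = y*(1/(2*y)) = ½)
n(M, R) = (M + R)/(-7 + M)
P(g) = g³ (P(g) = g²*g = g³)
T + P(n(X(t(-1)), 0)) = 3022 + ((½ + 0)/(-7 + ½))³ = 3022 + ((½)/(-13/2))³ = 3022 + (-2/13*½)³ = 3022 + (-1/13)³ = 3022 - 1/2197 = 6639333/2197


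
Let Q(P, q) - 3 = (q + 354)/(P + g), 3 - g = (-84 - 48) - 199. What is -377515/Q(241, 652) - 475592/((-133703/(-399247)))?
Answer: -28820091241401/19218047 ≈ -1.4996e+6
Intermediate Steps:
g = 334 (g = 3 - ((-84 - 48) - 199) = 3 - (-132 - 199) = 3 - 1*(-331) = 3 + 331 = 334)
Q(P, q) = 3 + (354 + q)/(334 + P) (Q(P, q) = 3 + (q + 354)/(P + 334) = 3 + (354 + q)/(334 + P))
-377515/Q(241, 652) - 475592/((-133703/(-399247))) = -377515*(334 + 241)/(1356 + 652 + 3*241) - 475592/((-133703/(-399247))) = -377515*575/(1356 + 652 + 723) - 475592/((-133703*(-1/399247))) = -377515/((1/575)*2731) - 475592/7037/21013 = -377515/2731/575 - 475592*21013/7037 = -377515*575/2731 - 9993614696/7037 = -217071125/2731 - 9993614696/7037 = -28820091241401/19218047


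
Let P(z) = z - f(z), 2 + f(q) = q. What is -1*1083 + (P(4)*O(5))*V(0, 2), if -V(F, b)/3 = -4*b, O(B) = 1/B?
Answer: -5367/5 ≈ -1073.4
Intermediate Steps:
f(q) = -2 + q
V(F, b) = 12*b (V(F, b) = -(-12)*b = 12*b)
P(z) = 2 (P(z) = z - (-2 + z) = z + (2 - z) = 2)
-1*1083 + (P(4)*O(5))*V(0, 2) = -1*1083 + (2/5)*(12*2) = -1083 + (2*(⅕))*24 = -1083 + (⅖)*24 = -1083 + 48/5 = -5367/5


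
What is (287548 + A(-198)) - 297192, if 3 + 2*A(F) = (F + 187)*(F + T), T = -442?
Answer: -12251/2 ≈ -6125.5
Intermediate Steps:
A(F) = -3/2 + (-442 + F)*(187 + F)/2 (A(F) = -3/2 + ((F + 187)*(F - 442))/2 = -3/2 + ((187 + F)*(-442 + F))/2 = -3/2 + ((-442 + F)*(187 + F))/2 = -3/2 + (-442 + F)*(187 + F)/2)
(287548 + A(-198)) - 297192 = (287548 + (-82657/2 + (1/2)*(-198)**2 - 255/2*(-198))) - 297192 = (287548 + (-82657/2 + (1/2)*39204 + 25245)) - 297192 = (287548 + (-82657/2 + 19602 + 25245)) - 297192 = (287548 + 7037/2) - 297192 = 582133/2 - 297192 = -12251/2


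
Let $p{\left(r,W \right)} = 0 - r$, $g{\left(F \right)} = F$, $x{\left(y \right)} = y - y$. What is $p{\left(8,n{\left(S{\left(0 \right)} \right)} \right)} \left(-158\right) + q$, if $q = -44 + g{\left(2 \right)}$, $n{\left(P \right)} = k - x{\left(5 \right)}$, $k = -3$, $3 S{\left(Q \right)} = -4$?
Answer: $1222$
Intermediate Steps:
$S{\left(Q \right)} = - \frac{4}{3}$ ($S{\left(Q \right)} = \frac{1}{3} \left(-4\right) = - \frac{4}{3}$)
$x{\left(y \right)} = 0$
$n{\left(P \right)} = -3$ ($n{\left(P \right)} = -3 - 0 = -3 + 0 = -3$)
$p{\left(r,W \right)} = - r$
$q = -42$ ($q = -44 + 2 = -42$)
$p{\left(8,n{\left(S{\left(0 \right)} \right)} \right)} \left(-158\right) + q = \left(-1\right) 8 \left(-158\right) - 42 = \left(-8\right) \left(-158\right) - 42 = 1264 - 42 = 1222$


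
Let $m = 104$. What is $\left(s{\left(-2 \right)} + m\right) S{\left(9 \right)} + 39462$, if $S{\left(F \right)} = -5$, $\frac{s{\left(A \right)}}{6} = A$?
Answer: $39002$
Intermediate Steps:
$s{\left(A \right)} = 6 A$
$\left(s{\left(-2 \right)} + m\right) S{\left(9 \right)} + 39462 = \left(6 \left(-2\right) + 104\right) \left(-5\right) + 39462 = \left(-12 + 104\right) \left(-5\right) + 39462 = 92 \left(-5\right) + 39462 = -460 + 39462 = 39002$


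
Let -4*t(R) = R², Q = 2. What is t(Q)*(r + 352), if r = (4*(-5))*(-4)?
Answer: -432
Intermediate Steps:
t(R) = -R²/4
r = 80 (r = -20*(-4) = 80)
t(Q)*(r + 352) = (-¼*2²)*(80 + 352) = -¼*4*432 = -1*432 = -432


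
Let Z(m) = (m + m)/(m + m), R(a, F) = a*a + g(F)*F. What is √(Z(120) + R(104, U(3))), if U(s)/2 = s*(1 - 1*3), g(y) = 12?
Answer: √10673 ≈ 103.31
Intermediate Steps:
U(s) = -4*s (U(s) = 2*(s*(1 - 1*3)) = 2*(s*(1 - 3)) = 2*(s*(-2)) = 2*(-2*s) = -4*s)
R(a, F) = a² + 12*F (R(a, F) = a*a + 12*F = a² + 12*F)
Z(m) = 1 (Z(m) = (2*m)/((2*m)) = (2*m)*(1/(2*m)) = 1)
√(Z(120) + R(104, U(3))) = √(1 + (104² + 12*(-4*3))) = √(1 + (10816 + 12*(-12))) = √(1 + (10816 - 144)) = √(1 + 10672) = √10673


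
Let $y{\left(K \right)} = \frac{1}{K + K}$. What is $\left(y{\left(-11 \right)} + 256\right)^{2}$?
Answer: $\frac{31708161}{484} \approx 65513.0$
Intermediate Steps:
$y{\left(K \right)} = \frac{1}{2 K}$
$\left(y{\left(-11 \right)} + 256\right)^{2} = \left(\frac{1}{2 \left(-11\right)} + 256\right)^{2} = \left(\frac{1}{2} \left(- \frac{1}{11}\right) + 256\right)^{2} = \left(- \frac{1}{22} + 256\right)^{2} = \left(\frac{5631}{22}\right)^{2} = \frac{31708161}{484}$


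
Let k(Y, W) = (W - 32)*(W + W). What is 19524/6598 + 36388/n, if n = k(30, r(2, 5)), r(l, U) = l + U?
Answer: -58313656/577325 ≈ -101.01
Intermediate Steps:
r(l, U) = U + l
k(Y, W) = 2*W*(-32 + W) (k(Y, W) = (-32 + W)*(2*W) = 2*W*(-32 + W))
n = -350 (n = 2*(5 + 2)*(-32 + (5 + 2)) = 2*7*(-32 + 7) = 2*7*(-25) = -350)
19524/6598 + 36388/n = 19524/6598 + 36388/(-350) = 19524*(1/6598) + 36388*(-1/350) = 9762/3299 - 18194/175 = -58313656/577325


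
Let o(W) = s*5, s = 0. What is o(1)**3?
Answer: 0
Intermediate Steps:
o(W) = 0 (o(W) = 0*5 = 0)
o(1)**3 = 0**3 = 0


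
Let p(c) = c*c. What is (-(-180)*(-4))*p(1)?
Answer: -720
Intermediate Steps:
p(c) = c²
(-(-180)*(-4))*p(1) = -(-180)*(-4)*1² = -20*36*1 = -720*1 = -720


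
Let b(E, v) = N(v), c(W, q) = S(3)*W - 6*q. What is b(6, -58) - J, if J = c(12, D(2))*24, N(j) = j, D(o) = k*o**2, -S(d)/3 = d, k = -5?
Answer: -346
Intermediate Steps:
S(d) = -3*d
D(o) = -5*o**2
c(W, q) = -9*W - 6*q (c(W, q) = (-3*3)*W - 6*q = -9*W - 6*q)
b(E, v) = v
J = 288 (J = (-9*12 - (-30)*2**2)*24 = (-108 - (-30)*4)*24 = (-108 - 6*(-20))*24 = (-108 + 120)*24 = 12*24 = 288)
b(6, -58) - J = -58 - 1*288 = -58 - 288 = -346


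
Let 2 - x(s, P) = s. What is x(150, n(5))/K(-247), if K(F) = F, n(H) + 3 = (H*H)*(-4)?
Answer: 148/247 ≈ 0.59919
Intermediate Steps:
n(H) = -3 - 4*H**2 (n(H) = -3 + (H*H)*(-4) = -3 + H**2*(-4) = -3 - 4*H**2)
x(s, P) = 2 - s
x(150, n(5))/K(-247) = (2 - 1*150)/(-247) = (2 - 150)*(-1/247) = -148*(-1/247) = 148/247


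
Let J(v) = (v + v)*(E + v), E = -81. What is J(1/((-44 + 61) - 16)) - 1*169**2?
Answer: -28721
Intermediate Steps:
J(v) = 2*v*(-81 + v) (J(v) = (v + v)*(-81 + v) = (2*v)*(-81 + v) = 2*v*(-81 + v))
J(1/((-44 + 61) - 16)) - 1*169**2 = 2*(-81 + 1/((-44 + 61) - 16))/((-44 + 61) - 16) - 1*169**2 = 2*(-81 + 1/(17 - 16))/(17 - 16) - 1*28561 = 2*(-81 + 1/1)/1 - 28561 = 2*1*(-81 + 1) - 28561 = 2*1*(-80) - 28561 = -160 - 28561 = -28721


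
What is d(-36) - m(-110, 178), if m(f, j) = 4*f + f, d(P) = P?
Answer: 514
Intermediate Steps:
m(f, j) = 5*f
d(-36) - m(-110, 178) = -36 - 5*(-110) = -36 - 1*(-550) = -36 + 550 = 514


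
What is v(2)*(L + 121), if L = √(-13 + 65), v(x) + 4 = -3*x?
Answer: -1210 - 20*√13 ≈ -1282.1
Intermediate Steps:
v(x) = -4 - 3*x
L = 2*√13 (L = √52 = 2*√13 ≈ 7.2111)
v(2)*(L + 121) = (-4 - 3*2)*(2*√13 + 121) = (-4 - 6)*(121 + 2*√13) = -10*(121 + 2*√13) = -1210 - 20*√13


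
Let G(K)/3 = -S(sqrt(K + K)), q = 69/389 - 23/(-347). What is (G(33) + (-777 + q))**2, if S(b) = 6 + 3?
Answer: 11770826957007364/18220410289 ≈ 6.4602e+5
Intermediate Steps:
q = 32890/134983 (q = 69*(1/389) - 23*(-1/347) = 69/389 + 23/347 = 32890/134983 ≈ 0.24366)
S(b) = 9
G(K) = -27 (G(K) = 3*(-1*9) = 3*(-9) = -27)
(G(33) + (-777 + q))**2 = (-27 + (-777 + 32890/134983))**2 = (-27 - 104848901/134983)**2 = (-108493442/134983)**2 = 11770826957007364/18220410289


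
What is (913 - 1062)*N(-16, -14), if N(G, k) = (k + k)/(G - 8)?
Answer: -1043/6 ≈ -173.83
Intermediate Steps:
N(G, k) = 2*k/(-8 + G) (N(G, k) = (2*k)/(-8 + G) = 2*k/(-8 + G))
(913 - 1062)*N(-16, -14) = (913 - 1062)*(2*(-14)/(-8 - 16)) = -298*(-14)/(-24) = -298*(-14)*(-1)/24 = -149*7/6 = -1043/6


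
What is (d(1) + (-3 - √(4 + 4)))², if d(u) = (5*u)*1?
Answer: 12 - 8*√2 ≈ 0.68629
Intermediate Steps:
d(u) = 5*u
(d(1) + (-3 - √(4 + 4)))² = (5*1 + (-3 - √(4 + 4)))² = (5 + (-3 - √8))² = (5 + (-3 - 2*√2))² = (2 - 2*√2)²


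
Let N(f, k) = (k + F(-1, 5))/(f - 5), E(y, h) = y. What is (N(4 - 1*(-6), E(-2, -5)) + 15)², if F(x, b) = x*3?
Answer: 196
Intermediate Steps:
F(x, b) = 3*x
N(f, k) = (-3 + k)/(-5 + f) (N(f, k) = (k + 3*(-1))/(f - 5) = (k - 3)/(-5 + f) = (-3 + k)/(-5 + f))
(N(4 - 1*(-6), E(-2, -5)) + 15)² = ((-3 - 2)/(-5 + (4 - 1*(-6))) + 15)² = (-5/(-5 + (4 + 6)) + 15)² = (-5/(-5 + 10) + 15)² = (-5/5 + 15)² = ((⅕)*(-5) + 15)² = (-1 + 15)² = 14² = 196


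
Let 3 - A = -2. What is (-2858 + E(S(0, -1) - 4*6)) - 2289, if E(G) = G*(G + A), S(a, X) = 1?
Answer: -4733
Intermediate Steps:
A = 5 (A = 3 - 1*(-2) = 3 + 2 = 5)
E(G) = G*(5 + G) (E(G) = G*(G + 5) = G*(5 + G))
(-2858 + E(S(0, -1) - 4*6)) - 2289 = (-2858 + (1 - 4*6)*(5 + (1 - 4*6))) - 2289 = (-2858 + (1 - 24)*(5 + (1 - 24))) - 2289 = (-2858 - 23*(5 - 23)) - 2289 = (-2858 - 23*(-18)) - 2289 = (-2858 + 414) - 2289 = -2444 - 2289 = -4733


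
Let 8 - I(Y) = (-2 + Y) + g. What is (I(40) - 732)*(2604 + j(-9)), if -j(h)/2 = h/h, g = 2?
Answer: -1987928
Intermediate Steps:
I(Y) = 8 - Y (I(Y) = 8 - ((-2 + Y) + 2) = 8 - Y)
j(h) = -2 (j(h) = -2*h/h = -2*1 = -2)
(I(40) - 732)*(2604 + j(-9)) = ((8 - 1*40) - 732)*(2604 - 2) = ((8 - 40) - 732)*2602 = (-32 - 732)*2602 = -764*2602 = -1987928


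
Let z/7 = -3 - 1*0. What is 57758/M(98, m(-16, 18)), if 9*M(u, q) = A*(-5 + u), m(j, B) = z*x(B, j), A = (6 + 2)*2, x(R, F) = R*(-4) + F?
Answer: 86637/248 ≈ 349.34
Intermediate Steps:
x(R, F) = F - 4*R (x(R, F) = -4*R + F = F - 4*R)
z = -21 (z = 7*(-3 - 1*0) = 7*(-3 + 0) = 7*(-3) = -21)
A = 16 (A = 8*2 = 16)
m(j, B) = -21*j + 84*B (m(j, B) = -21*(j - 4*B) = -21*j + 84*B)
M(u, q) = -80/9 + 16*u/9 (M(u, q) = (16*(-5 + u))/9 = (-80 + 16*u)/9 = -80/9 + 16*u/9)
57758/M(98, m(-16, 18)) = 57758/(-80/9 + (16/9)*98) = 57758/(-80/9 + 1568/9) = 57758/(496/3) = 57758*(3/496) = 86637/248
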